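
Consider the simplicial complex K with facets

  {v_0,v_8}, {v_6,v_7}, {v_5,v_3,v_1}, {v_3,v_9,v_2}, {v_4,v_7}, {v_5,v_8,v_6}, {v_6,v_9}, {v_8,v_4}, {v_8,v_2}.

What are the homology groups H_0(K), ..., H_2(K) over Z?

H_0 ≅ Z,  H_1 ≅ Z^3,  H_2 = 0.

We work with the vertex ordering v_0 < v_1 < v_2 < v_3 < v_4 < v_5 < v_6 < v_7 < v_8 < v_9. The simplices of K, each written with vertices in increasing order, are:

  0-simplices (10): [v_0], [v_1], [v_2], [v_3], [v_4], [v_5], [v_6], [v_7], [v_8], [v_9]
  1-simplices (15): (15 of them)
  2-simplices (3): [v_1,v_3,v_5], [v_2,v_3,v_9], [v_5,v_6,v_8]

so the chain groups are C_0 ≅ Z^10, C_1 ≅ Z^15, C_2 ≅ Z^3.

Boundary ∂_1: C_1 → C_0 maps an edge to its endpoints' difference, ∂[p,q] = q − p.
As a 10×15 matrix over Z this has rank 9, with invariant factors (1,1,1,1,1,1,1,1,1).

The boundary map ∂_2: C_2 → C_1 sends each 2-simplex [p,q,r] to [q,r] − [p,r] + [p,q]. For instance
  ∂[v_5,v_6,v_8] = [v_6,v_8] − [v_5,v_8] + [v_5,v_6],
  ∂[v_2,v_3,v_9] = [v_3,v_9] − [v_2,v_9] + [v_2,v_3].
This gives a 15×3 integer matrix of rank 3; reducing to Smith normal form yields diagonal entries (1,1,1).

Now H_k = ker ∂_k / im ∂_{k+1}, so:

  H_0: rank C_0 − rank ∂_1 = 10 − 9 = 1, and the invariant factors of ∂_1 are all 1, so H_0 ≅ Z.
  H_1: rank ker ∂_1 − rank ∂_2 = (15 − 9) − 3 = 3, and the invariant factors of ∂_2 are all 1, so H_1 ≅ Z^3.
  H_2: rank ker ∂_2 − rank ∂_3 = (3 − 3) − 0 = 0, and there is no ∂_3, so H_2 ≅ 0.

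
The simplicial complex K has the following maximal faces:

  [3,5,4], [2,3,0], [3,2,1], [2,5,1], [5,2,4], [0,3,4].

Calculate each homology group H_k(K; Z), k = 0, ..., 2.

H_0 ≅ Z,  H_1 ≅ Z,  H_2 = 0.

Order the vertices as 0 < 1 < 2 < 3 < 4 < 5. Listing each simplex with vertices in this order, K has dimension 2 with simplices:

  0-simplices (6): [0], [1], [2], [3], [4], [5]
  1-simplices (12): [0,2], [0,3], [0,4], [1,2], [1,3], [1,5], [2,3], [2,4], [2,5], [3,4], [3,5], [4,5]
  2-simplices (6): [0,2,3], [0,3,4], [1,2,3], [1,2,5], [2,4,5], [3,4,5]

so the chain groups are C_0 ≅ Z^6, C_1 ≅ Z^12, C_2 ≅ Z^6.

The boundary map ∂_1: C_1 → C_0 maps an edge to its endpoints' difference, ∂[p,q] = q − p.
The resulting 6×12 matrix has rank 5, and its Smith normal form has invariant factors (1,1,1,1,1).

∂_2: C_2 → C_1 acts by ∂[p,q,r] = [q,r] − [p,r] + [p,q]. For instance
  ∂[1,2,5] = [2,5] − [1,5] + [1,2],
  ∂[3,4,5] = [4,5] − [3,5] + [3,4].
This gives a 12×6 integer matrix of rank 6; reducing to Smith normal form yields diagonal entries (1,1,1,1,1,1).

Reading off H_k = ker ∂_k / im ∂_{k+1}:

  H_0: rank C_0 − rank ∂_1 = 6 − 5 = 1, and the invariant factors of ∂_1 are all 1, so H_0 ≅ Z.
  H_1: rank ker ∂_1 − rank ∂_2 = (12 − 5) − 6 = 1, and the invariant factors of ∂_2 are all 1, so H_1 ≅ Z.
  H_2: rank ker ∂_2 − rank ∂_3 = (6 − 6) − 0 = 0, and there is no ∂_3, so H_2 ≅ 0.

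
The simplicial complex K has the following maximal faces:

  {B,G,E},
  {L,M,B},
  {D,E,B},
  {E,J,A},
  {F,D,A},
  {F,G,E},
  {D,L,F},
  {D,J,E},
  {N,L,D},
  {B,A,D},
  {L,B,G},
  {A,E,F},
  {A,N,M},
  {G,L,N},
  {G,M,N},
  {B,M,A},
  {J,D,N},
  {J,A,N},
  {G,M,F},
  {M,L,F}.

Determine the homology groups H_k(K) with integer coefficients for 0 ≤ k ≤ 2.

Fix the vertex order A < B < D < E < F < G < J < L < M < N and write every simplex with vertices in increasing order. Then dim K = 2 and the simplices of K are:

  0-simplices (10): A, B, D, E, F, G, J, L, M, N
  1-simplices (30): AB, AD, AE, AF, AJ, AM, AN, BD, BE, BG, BL, BM, DE, DF, DJ, DL, DN, EF, EG, EJ, FG, FL, FM, GL, GM, GN, JN, LM, LN, MN
  2-simplices (20): ABD, ABM, ADF, AEF, AEJ, AJN, AMN, BDE, BEG, BGL, BLM, DEJ, DFL, DJN, DLN, EFG, FGM, FLM, GLN, GMN

giving chain groups C_0 ≅ Z^10, C_1 ≅ Z^30, C_2 ≅ Z^20.

The boundary map ∂_1: C_1 → C_0 sends each edge [p,q] (with p < q) to q − p.
The 10×30 boundary matrix has rank 9 and Smith normal form diag(1,1,1,1,1,1,1,1,1).

∂_2: C_2 → C_1 sends each 2-simplex [p,q,r] to [q,r] − [p,r] + [p,q]. For instance
  ∂AMN = MN − AN + AM,
  ∂BDE = DE − BE + BD.
The resulting 30×20 matrix has rank 20, and its Smith normal form has invariant factors (1,1,1,1,1,1,1,1,1,1,1,1,1,1,1,1,1,1,1,2).

Computing H_k = (kernel of ∂_k) / (image of ∂_{k+1}):

  H_0: rank C_0 − rank ∂_1 = 10 − 9 = 1, and the invariant factors of ∂_1 are all 1, so H_0 = Z.
  H_1: rank ker ∂_1 − rank ∂_2 = (30 − 9) − 20 = 1, and ∂_2 has invariant factor 2 > 1, so H_1 = Z × Z/2.
  H_2: rank ker ∂_2 − rank ∂_3 = (20 − 20) − 0 = 0, and there is no ∂_3, so H_2 = 0.

As a check, the Euler characteristic is 10 − 30 + 20 = 0, which agrees with 1 − 1 + 0 = 0.

H_0 ≅ Z,  H_1 ≅ Z × Z/2,  H_2 = 0.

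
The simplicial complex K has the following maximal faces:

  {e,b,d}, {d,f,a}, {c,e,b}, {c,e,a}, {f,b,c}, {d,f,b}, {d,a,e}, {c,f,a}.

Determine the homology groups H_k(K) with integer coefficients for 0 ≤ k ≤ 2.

H_0 ≅ Z,  H_1 = 0,  H_2 ≅ Z.

K has 6 vertices, 12 edges, 8 triangles.
rank ∂_0 = 0, rank ∂_1 = 5 ⇒ b_0 = 6 − 0 − 5 = 1; all invariant factors of ∂_1 are 1 so no torsion. So H_0 ≅ Z.
rank ∂_1 = 5, rank ∂_2 = 7 ⇒ b_1 = 12 − 5 − 7 = 0; all invariant factors of ∂_2 are 1 so no torsion. So H_1 ≅ 0.
rank ∂_2 = 7, rank ∂_3 = 0 ⇒ b_2 = 8 − 7 − 0 = 1. So H_2 ≅ Z.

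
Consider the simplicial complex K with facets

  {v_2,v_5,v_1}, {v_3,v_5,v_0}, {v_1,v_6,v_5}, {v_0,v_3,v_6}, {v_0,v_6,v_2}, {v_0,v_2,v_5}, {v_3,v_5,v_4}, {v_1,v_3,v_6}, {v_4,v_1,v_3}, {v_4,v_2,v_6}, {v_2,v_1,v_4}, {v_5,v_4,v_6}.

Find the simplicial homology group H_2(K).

Fix the vertex order v_0 < v_1 < v_2 < v_3 < v_4 < v_5 < v_6 and write every simplex with vertices in increasing order. Then dim K = 2 and the simplices of K are:

  0-simplices (7): [v_0], [v_1], [v_2], [v_3], [v_4], [v_5], [v_6]
  1-simplices (18): (18 of them)
  2-simplices (12): (12 of them)

Hence C_0 ≅ Z^7, C_1 ≅ Z^18, C_2 ≅ Z^12.

The boundary map ∂_1: C_1 → C_0 is given by ∂[p,q] = [q] − [p].
The 7×18 boundary matrix has rank 6 and Smith normal form diag(1,1,1,1,1,1).

∂_2: C_2 → C_1 acts by ∂[p,q,r] = [q,r] − [p,r] + [p,q]. For instance
  ∂[v_0,v_3,v_6] = [v_3,v_6] − [v_0,v_6] + [v_0,v_3],
  ∂[v_1,v_3,v_4] = [v_3,v_4] − [v_1,v_4] + [v_1,v_3].
The 18×12 boundary matrix has rank 12 and Smith normal form diag(1,1,1,1,1,1,1,1,1,1,1,2).

From H_k ≅ ker(∂_k) / im(∂_{k+1}) we obtain:

  H_2: rank ker ∂_2 − rank ∂_3 = (12 − 12) − 0 = 0, and there is no ∂_3, so H_2 = 0.

H_2 = 0.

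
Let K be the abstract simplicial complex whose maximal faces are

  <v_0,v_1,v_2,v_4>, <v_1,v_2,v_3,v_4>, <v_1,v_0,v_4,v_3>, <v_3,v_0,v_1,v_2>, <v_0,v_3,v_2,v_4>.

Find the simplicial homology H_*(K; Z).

H_0 ≅ Z,  H_1 = 0,  H_2 = 0,  H_3 ≅ Z.

We work with the vertex ordering v_0 < v_1 < v_2 < v_3 < v_4. The simplices of K, each written with vertices in increasing order, are:

  0-simplices (5): [v_0], [v_1], [v_2], [v_3], [v_4]
  1-simplices (10): [v_0,v_1], [v_0,v_2], [v_0,v_3], [v_0,v_4], [v_1,v_2], [v_1,v_3], [v_1,v_4], [v_2,v_3], [v_2,v_4], [v_3,v_4]
  2-simplices (10): [v_0,v_1,v_2], [v_0,v_1,v_3], [v_0,v_1,v_4], [v_0,v_2,v_3], [v_0,v_2,v_4], [v_0,v_3,v_4], [v_1,v_2,v_3], [v_1,v_2,v_4], [v_1,v_3,v_4], [v_2,v_3,v_4]
  3-simplices (5): [v_0,v_1,v_2,v_3], [v_0,v_1,v_2,v_4], [v_0,v_1,v_3,v_4], [v_0,v_2,v_3,v_4], [v_1,v_2,v_3,v_4]

Hence C_0 ≅ Z^5, C_1 ≅ Z^10, C_2 ≅ Z^10, C_3 ≅ Z^5.

Boundary ∂_1: C_1 → C_0 maps an edge to its endpoints' difference, ∂[p,q] = q − p.
As a 5×10 matrix over Z this has rank 4, with invariant factors (1,1,1,1).

Boundary ∂_2: C_2 → C_1 maps a triangle to the signed sum of its edges. For instance
  ∂[v_0,v_2,v_4] = [v_2,v_4] − [v_0,v_4] + [v_0,v_2],
  ∂[v_0,v_3,v_4] = [v_3,v_4] − [v_0,v_4] + [v_0,v_3].
This gives a 10×10 integer matrix of rank 6; reducing to Smith normal form yields diagonal entries (1,1,1,1,1,1).

∂_3: C_3 → C_2 sends each 3-simplex σ to the alternating sum Σ_i (−1)^i (σ with its i-th vertex removed). For instance
  ∂[v_0,v_1,v_2,v_4] = [v_1,v_2,v_4] − [v_0,v_2,v_4] + [v_0,v_1,v_4] − [v_0,v_1,v_2],
  ∂[v_0,v_1,v_3,v_4] = [v_1,v_3,v_4] − [v_0,v_3,v_4] + [v_0,v_1,v_4] − [v_0,v_1,v_3].
This gives a 10×5 integer matrix of rank 4; reducing to Smith normal form yields diagonal entries (1,1,1,1).

Reading off H_k = ker ∂_k / im ∂_{k+1}:

  H_0: rank C_0 − rank ∂_1 = 5 − 4 = 1, and the invariant factors of ∂_1 are all 1, so H_0 ≅ Z.
  H_1: rank ker ∂_1 − rank ∂_2 = (10 − 4) − 6 = 0, and the invariant factors of ∂_2 are all 1, so H_1 ≅ 0.
  H_2: rank ker ∂_2 − rank ∂_3 = (10 − 6) − 4 = 0, and the invariant factors of ∂_3 are all 1, so H_2 ≅ 0.
  H_3: rank ker ∂_3 − rank ∂_4 = (5 − 4) − 0 = 1, and there is no ∂_4, so H_3 ≅ Z.

(K is a triangulation of the 3-sphere S^3.)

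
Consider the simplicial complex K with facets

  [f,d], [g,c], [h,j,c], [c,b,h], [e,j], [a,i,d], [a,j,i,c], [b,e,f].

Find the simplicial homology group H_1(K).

H_1 ≅ Z^2.

We work with the vertex ordering a < b < c < d < e < f < g < h < i < j. The simplices of K, each written with vertices in increasing order, are:

  0-simplices (10): a, b, c, d, e, f, g, h, i, j
  1-simplices (18): ac, ad, ai, aj, bc, be, bf, bh, cg, ch, ci, cj, df, di, ef, ej, hj, ij
  2-simplices (8): aci, acj, adi, aij, bch, bef, chj, cij
  3-simplices (1): acij

giving chain groups C_0 ≅ Z^10, C_1 ≅ Z^18, C_2 ≅ Z^8, C_3 ≅ Z^1.

The boundary map ∂_1: C_1 → C_0 sends each edge [p,q] (with p < q) to q − p.
This gives a 10×18 integer matrix of rank 9; reducing to Smith normal form yields diagonal entries (1,1,1,1,1,1,1,1,1).

Boundary ∂_2: C_2 → C_1 sends each 2-simplex [p,q,r] to [q,r] − [p,r] + [p,q]. For instance
  ∂aij = ij − aj + ai,
  ∂acj = cj − aj + ac.
As a 18×8 matrix over Z this has rank 7, with invariant factors (1,1,1,1,1,1,1).

∂_3: C_3 → C_2 sends each 3-simplex σ to the alternating sum Σ_i (−1)^i (σ with its i-th vertex removed). For instance
  ∂acij = cij − aij + acj − aci.
This gives a 8×1 integer matrix of rank 1; reducing to Smith normal form yields diagonal entries (1).

From H_k ≅ ker(∂_k) / im(∂_{k+1}) we obtain:

  H_1: rank ker ∂_1 − rank ∂_2 = (18 − 9) − 7 = 2, and the invariant factors of ∂_2 are all 1, so H_1 = Z^2.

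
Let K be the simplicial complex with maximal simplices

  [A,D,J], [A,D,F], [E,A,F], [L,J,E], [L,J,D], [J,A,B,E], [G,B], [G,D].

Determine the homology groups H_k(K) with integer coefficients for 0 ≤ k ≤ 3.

Order the vertices as A < B < D < E < F < G < J < L. Listing each simplex with vertices in this order, K has dimension 3 with simplices:

  0-simplices (8): A, B, D, E, F, G, J, L
  1-simplices (16): AB, AD, AE, AF, AJ, BE, BG, BJ, DF, DG, DJ, DL, EF, EJ, EL, JL
  2-simplices (9): ABE, ABJ, ADF, ADJ, AEF, AEJ, BEJ, DJL, EJL
  3-simplices (1): ABEJ

so the chain groups are C_0 ≅ Z^8, C_1 ≅ Z^16, C_2 ≅ Z^9, C_3 ≅ Z^1.

∂_1: C_1 → C_0 maps an edge to its endpoints' difference, ∂[p,q] = q − p.
The resulting 8×16 matrix has rank 7, and its Smith normal form has invariant factors (1,1,1,1,1,1,1).

∂_2: C_2 → C_1 maps a triangle to the signed sum of its edges. For instance
  ∂ADJ = DJ − AJ + AD,
  ∂AEF = EF − AF + AE.
The resulting 16×9 matrix has rank 8, and its Smith normal form has invariant factors (1,1,1,1,1,1,1,1).

The boundary map ∂_3: C_3 → C_2 sends each 3-simplex σ to the alternating sum Σ_i (−1)^i (σ with its i-th vertex removed). For instance
  ∂ABEJ = BEJ − AEJ + ABJ − ABE.
As a 9×1 matrix over Z this has rank 1, with invariant factors (1).

Now H_k = ker ∂_k / im ∂_{k+1}, so:

  H_0: rank C_0 − rank ∂_1 = 8 − 7 = 1, and the invariant factors of ∂_1 are all 1, so H_0 = Z.
  H_1: rank ker ∂_1 − rank ∂_2 = (16 − 7) − 8 = 1, and the invariant factors of ∂_2 are all 1, so H_1 = Z.
  H_2: rank ker ∂_2 − rank ∂_3 = (9 − 8) − 1 = 0, and the invariant factors of ∂_3 are all 1, so H_2 = 0.
  H_3: rank ker ∂_3 − rank ∂_4 = (1 − 1) − 0 = 0, and there is no ∂_4, so H_3 = 0.

As a check, the Euler characteristic is 8 − 16 + 9 − 1 = 0, which agrees with 1 − 1 + 0 − 0 = 0.

H_0 ≅ Z,  H_1 ≅ Z,  H_2 = 0,  H_3 = 0.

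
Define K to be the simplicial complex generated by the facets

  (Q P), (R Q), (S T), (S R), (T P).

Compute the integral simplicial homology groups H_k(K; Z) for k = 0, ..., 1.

Fix the vertex order P < Q < R < S < T and write every simplex with vertices in increasing order. Then dim K = 1 and the simplices of K are:

  0-simplices (5): P, Q, R, S, T
  1-simplices (5): PQ, PT, QR, RS, ST

so the chain groups are C_0 ≅ Z^5, C_1 ≅ Z^5.

∂_1: C_1 → C_0 is given by ∂[p,q] = [q] − [p]. For instance
  ∂ST = T − S.
The 5×5 boundary matrix has rank 4 and Smith normal form diag(1,1,1,1).

Now H_k = ker ∂_k / im ∂_{k+1}, so:

  H_0: rank C_0 − rank ∂_1 = 5 − 4 = 1, and the invariant factors of ∂_1 are all 1, so H_0 ≅ Z.
  H_1: rank ker ∂_1 − rank ∂_2 = (5 − 4) − 0 = 1, and there is no ∂_2, so H_1 ≅ Z.

As a check, the Euler characteristic is 5 − 5 = 0, which agrees with 1 − 1 = 0.
(K is a triangulation of the circle S^1.)

H_0 ≅ Z,  H_1 ≅ Z.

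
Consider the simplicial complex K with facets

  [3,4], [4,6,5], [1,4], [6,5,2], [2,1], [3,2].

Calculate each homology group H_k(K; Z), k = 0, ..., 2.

H_0 ≅ Z,  H_1 ≅ Z^2,  H_2 = 0.

Fix the vertex order 1 < 2 < 3 < 4 < 5 < 6 and write every simplex with vertices in increasing order. Then dim K = 2 and the simplices of K are:

  0-simplices (6): [1], [2], [3], [4], [5], [6]
  1-simplices (9): [1,2], [1,4], [2,3], [2,5], [2,6], [3,4], [4,5], [4,6], [5,6]
  2-simplices (2): [2,5,6], [4,5,6]

giving chain groups C_0 ≅ Z^6, C_1 ≅ Z^9, C_2 ≅ Z^2.

Boundary ∂_1: C_1 → C_0 maps an edge to its endpoints' difference, ∂[p,q] = q − p. For instance
  ∂[2,3] = [3] − [2].
As a 6×9 matrix over Z this has rank 5, with invariant factors (1,1,1,1,1).

The boundary map ∂_2: C_2 → C_1 acts by ∂[p,q,r] = [q,r] − [p,r] + [p,q]. For instance
  ∂[2,5,6] = [5,6] − [2,6] + [2,5],
  ∂[4,5,6] = [5,6] − [4,6] + [4,5].
This gives a 9×2 integer matrix of rank 2; reducing to Smith normal form yields diagonal entries (1,1).

Now H_k = ker ∂_k / im ∂_{k+1}, so:

  H_0: rank C_0 − rank ∂_1 = 6 − 5 = 1, and the invariant factors of ∂_1 are all 1, so H_0 = Z.
  H_1: rank ker ∂_1 − rank ∂_2 = (9 − 5) − 2 = 2, and the invariant factors of ∂_2 are all 1, so H_1 = Z^2.
  H_2: rank ker ∂_2 − rank ∂_3 = (2 − 2) − 0 = 0, and there is no ∂_3, so H_2 = 0.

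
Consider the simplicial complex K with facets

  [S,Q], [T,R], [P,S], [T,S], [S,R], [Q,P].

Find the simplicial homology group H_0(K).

Order the vertices as P < Q < R < S < T. Listing each simplex with vertices in this order, K has dimension 1 with simplices:

  0-simplices (5): P, Q, R, S, T
  1-simplices (6): PQ, PS, QS, RS, RT, ST

so the chain groups are C_0 ≅ Z^5, C_1 ≅ Z^6.

∂_1: C_1 → C_0 sends each edge [p,q] (with p < q) to q − p.
The resulting 5×6 matrix has rank 4, and its Smith normal form has invariant factors (1,1,1,1).

Reading off H_k = ker ∂_k / im ∂_{k+1}:

  H_0: rank C_0 − rank ∂_1 = 5 − 4 = 1, and the invariant factors of ∂_1 are all 1, so H_0 ≅ Z.

H_0 ≅ Z.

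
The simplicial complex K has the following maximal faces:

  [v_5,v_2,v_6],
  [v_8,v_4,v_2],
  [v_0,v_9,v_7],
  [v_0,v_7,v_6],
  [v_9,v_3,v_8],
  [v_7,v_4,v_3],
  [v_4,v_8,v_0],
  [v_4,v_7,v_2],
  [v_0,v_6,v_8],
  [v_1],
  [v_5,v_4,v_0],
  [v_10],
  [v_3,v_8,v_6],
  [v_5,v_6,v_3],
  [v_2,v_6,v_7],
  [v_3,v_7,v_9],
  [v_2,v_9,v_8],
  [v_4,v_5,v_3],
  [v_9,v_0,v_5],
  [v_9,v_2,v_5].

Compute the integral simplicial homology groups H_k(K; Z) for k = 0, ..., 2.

H_0 ≅ Z^3,  H_1 ≅ Z^2,  H_2 ≅ Z.

Fix the vertex order v_0 < v_1 < v_2 < v_3 < v_4 < v_5 < v_6 < v_7 < v_8 < v_9 < v_10 and write every simplex with vertices in increasing order. Then dim K = 2 and the simplices of K are:

  0-simplices (11): [v_0], [v_1], [v_2], [v_3], [v_4], [v_5], [v_6], [v_7], [v_8], [v_9], [v_10]
  1-simplices (27): (27 of them)
  2-simplices (18): (18 of them)

giving chain groups C_0 ≅ Z^11, C_1 ≅ Z^27, C_2 ≅ Z^18.

Boundary ∂_1: C_1 → C_0 is given by ∂[p,q] = [q] − [p].
The resulting 11×27 matrix has rank 8, and its Smith normal form has invariant factors (1,1,1,1,1,1,1,1).

Boundary ∂_2: C_2 → C_1 sends each 2-simplex [p,q,r] to [q,r] − [p,r] + [p,q]. For instance
  ∂[v_0,v_4,v_8] = [v_4,v_8] − [v_0,v_8] + [v_0,v_4],
  ∂[v_2,v_4,v_7] = [v_4,v_7] − [v_2,v_7] + [v_2,v_4].
The 27×18 boundary matrix has rank 17 and Smith normal form diag(1,1,1,1,1,1,1,1,1,1,1,1,1,1,1,1,1).

From H_k ≅ ker(∂_k) / im(∂_{k+1}) we obtain:

  H_0: rank C_0 − rank ∂_1 = 11 − 8 = 3, and the invariant factors of ∂_1 are all 1, so H_0 = Z^3.
  H_1: rank ker ∂_1 − rank ∂_2 = (27 − 8) − 17 = 2, and the invariant factors of ∂_2 are all 1, so H_1 = Z^2.
  H_2: rank ker ∂_2 − rank ∂_3 = (18 − 17) − 0 = 1, and there is no ∂_3, so H_2 = Z.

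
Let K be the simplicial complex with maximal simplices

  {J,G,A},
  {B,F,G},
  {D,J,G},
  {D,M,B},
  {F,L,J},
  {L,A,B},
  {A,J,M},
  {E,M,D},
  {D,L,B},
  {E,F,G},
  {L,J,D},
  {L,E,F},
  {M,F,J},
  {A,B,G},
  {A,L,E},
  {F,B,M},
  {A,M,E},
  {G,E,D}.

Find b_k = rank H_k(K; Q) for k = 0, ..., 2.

b_0 = 1, b_1 = 2, b_2 = 1.

K has 9 vertices, 27 edges, 18 triangles.
rank ∂_0 = 0, rank ∂_1 = 8 ⇒ b_0 = 9 − 0 − 8 = 1; all invariant factors of ∂_1 are 1 so no torsion. So H_0 = Z.
rank ∂_1 = 8, rank ∂_2 = 17 ⇒ b_1 = 27 − 8 − 17 = 2; all invariant factors of ∂_2 are 1 so no torsion. So H_1 = Z^2.
rank ∂_2 = 17, rank ∂_3 = 0 ⇒ b_2 = 18 − 17 − 0 = 1. So H_2 = Z.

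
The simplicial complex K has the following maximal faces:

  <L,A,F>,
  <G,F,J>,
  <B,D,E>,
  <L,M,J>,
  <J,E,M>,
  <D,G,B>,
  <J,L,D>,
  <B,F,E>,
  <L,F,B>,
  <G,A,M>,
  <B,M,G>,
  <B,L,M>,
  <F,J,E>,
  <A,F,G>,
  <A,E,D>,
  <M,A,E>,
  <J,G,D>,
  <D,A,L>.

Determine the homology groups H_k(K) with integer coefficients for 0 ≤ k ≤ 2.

Order the vertices as A < B < D < E < F < G < J < L < M. Listing each simplex with vertices in this order, K has dimension 2 with simplices:

  0-simplices (9): A, B, D, E, F, G, J, L, M
  1-simplices (27): AD, AE, AF, AG, AL, AM, BD, BE, BF, BG, BL, BM, DE, DG, DJ, DL, EF, EJ, EM, FG, FJ, FL, GJ, GM, JL, JM, LM
  2-simplices (18): ADE, ADL, AEM, AFG, AFL, AGM, BDE, BDG, BEF, BFL, BGM, BLM, DGJ, DJL, EFJ, EJM, FGJ, JLM

giving chain groups C_0 ≅ Z^9, C_1 ≅ Z^27, C_2 ≅ Z^18.

Boundary ∂_1: C_1 → C_0 sends each edge [p,q] (with p < q) to q − p. For instance
  ∂GM = M − G.
The resulting 9×27 matrix has rank 8, and its Smith normal form has invariant factors (1,1,1,1,1,1,1,1).

∂_2: C_2 → C_1 maps a triangle to the signed sum of its edges. For instance
  ∂JLM = LM − JM + JL,
  ∂BLM = LM − BM + BL.
As a 27×18 matrix over Z this has rank 17, with invariant factors (1,1,1,1,1,1,1,1,1,1,1,1,1,1,1,1,1).

From H_k ≅ ker(∂_k) / im(∂_{k+1}) we obtain:

  H_0: rank C_0 − rank ∂_1 = 9 − 8 = 1, and the invariant factors of ∂_1 are all 1, so H_0 ≅ Z.
  H_1: rank ker ∂_1 − rank ∂_2 = (27 − 8) − 17 = 2, and the invariant factors of ∂_2 are all 1, so H_1 ≅ Z^2.
  H_2: rank ker ∂_2 − rank ∂_3 = (18 − 17) − 0 = 1, and there is no ∂_3, so H_2 ≅ Z.

H_0 ≅ Z,  H_1 ≅ Z^2,  H_2 ≅ Z.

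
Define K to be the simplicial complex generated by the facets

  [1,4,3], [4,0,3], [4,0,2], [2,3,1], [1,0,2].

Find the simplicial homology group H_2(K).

H_2 = 0.

Take the total order 0 < 1 < 2 < 3 < 4 on the vertex set. Then K (dimension 2) consists of the simplices:

  0-simplices (5): [0], [1], [2], [3], [4]
  1-simplices (10): [0,1], [0,2], [0,3], [0,4], [1,2], [1,3], [1,4], [2,3], [2,4], [3,4]
  2-simplices (5): [0,1,2], [0,2,4], [0,3,4], [1,2,3], [1,3,4]

giving chain groups C_0 ≅ Z^5, C_1 ≅ Z^10, C_2 ≅ Z^5.

Boundary ∂_1: C_1 → C_0 is given by ∂[p,q] = [q] − [p]. For instance
  ∂[0,2] = [2] − [0].
As a 5×10 matrix over Z this has rank 4, with invariant factors (1,1,1,1).

Boundary ∂_2: C_2 → C_1 acts by ∂[p,q,r] = [q,r] − [p,r] + [p,q]. For instance
  ∂[0,1,2] = [1,2] − [0,2] + [0,1],
  ∂[1,2,3] = [2,3] − [1,3] + [1,2].
This gives a 10×5 integer matrix of rank 5; reducing to Smith normal form yields diagonal entries (1,1,1,1,1).

Now H_k = ker ∂_k / im ∂_{k+1}, so:

  H_2: rank ker ∂_2 − rank ∂_3 = (5 − 5) − 0 = 0, and there is no ∂_3, so H_2 ≅ 0.

(K is a triangulation of the Möbius band.)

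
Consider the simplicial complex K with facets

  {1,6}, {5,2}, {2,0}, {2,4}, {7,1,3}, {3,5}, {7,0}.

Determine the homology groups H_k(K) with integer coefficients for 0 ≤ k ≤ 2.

Fix the vertex order 0 < 1 < 2 < 3 < 4 < 5 < 6 < 7 and write every simplex with vertices in increasing order. Then dim K = 2 and the simplices of K are:

  0-simplices (8): [0], [1], [2], [3], [4], [5], [6], [7]
  1-simplices (9): [0,2], [0,7], [1,3], [1,6], [1,7], [2,4], [2,5], [3,5], [3,7]
  2-simplices (1): [1,3,7]

so the chain groups are C_0 ≅ Z^8, C_1 ≅ Z^9, C_2 ≅ Z^1.

∂_1: C_1 → C_0 sends each edge [p,q] (with p < q) to q − p. For instance
  ∂[1,7] = [7] − [1].
The 8×9 boundary matrix has rank 7 and Smith normal form diag(1,1,1,1,1,1,1).

Boundary ∂_2: C_2 → C_1 acts by ∂[p,q,r] = [q,r] − [p,r] + [p,q]. For instance
  ∂[1,3,7] = [3,7] − [1,7] + [1,3].
The 9×1 boundary matrix has rank 1 and Smith normal form diag(1).

Now H_k = ker ∂_k / im ∂_{k+1}, so:

  H_0: rank C_0 − rank ∂_1 = 8 − 7 = 1, and the invariant factors of ∂_1 are all 1, so H_0 = Z.
  H_1: rank ker ∂_1 − rank ∂_2 = (9 − 7) − 1 = 1, and the invariant factors of ∂_2 are all 1, so H_1 = Z.
  H_2: rank ker ∂_2 − rank ∂_3 = (1 − 1) − 0 = 0, and there is no ∂_3, so H_2 = 0.

H_0 ≅ Z,  H_1 ≅ Z,  H_2 = 0.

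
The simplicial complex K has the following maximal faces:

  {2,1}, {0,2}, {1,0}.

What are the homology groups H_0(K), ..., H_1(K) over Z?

H_0 = Z,  H_1 = Z.

We work with the vertex ordering 0 < 1 < 2. The simplices of K, each written with vertices in increasing order, are:

  0-simplices (3): [0], [1], [2]
  1-simplices (3): [0,1], [0,2], [1,2]

so the chain groups are C_0 ≅ Z^3, C_1 ≅ Z^3.

The boundary map ∂_1: C_1 → C_0 maps an edge to its endpoints' difference, ∂[p,q] = q − p. For instance
  ∂[1,2] = [2] − [1].
This gives a 3×3 integer matrix of rank 2; reducing to Smith normal form yields diagonal entries (1,1).

From H_k ≅ ker(∂_k) / im(∂_{k+1}) we obtain:

  H_0: rank C_0 − rank ∂_1 = 3 − 2 = 1, and the invariant factors of ∂_1 are all 1, so H_0 = Z.
  H_1: rank ker ∂_1 − rank ∂_2 = (3 − 2) − 0 = 1, and there is no ∂_2, so H_1 = Z.

As a check, the Euler characteristic is 3 − 3 = 0, which agrees with 1 − 1 = 0.
(K is a triangulation of the circle S^1.)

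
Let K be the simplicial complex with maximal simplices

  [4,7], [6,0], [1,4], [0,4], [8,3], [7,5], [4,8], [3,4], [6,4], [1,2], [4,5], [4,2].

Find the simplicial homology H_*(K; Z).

K has 9 vertices, 12 edges.
rank ∂_0 = 0, rank ∂_1 = 8 ⇒ b_0 = 9 − 0 − 8 = 1; all invariant factors of ∂_1 are 1 so no torsion. So H_0 = Z.
rank ∂_1 = 8, rank ∂_2 = 0 ⇒ b_1 = 12 − 8 − 0 = 4. So H_1 = Z^4.

H_0 ≅ Z,  H_1 ≅ Z^4.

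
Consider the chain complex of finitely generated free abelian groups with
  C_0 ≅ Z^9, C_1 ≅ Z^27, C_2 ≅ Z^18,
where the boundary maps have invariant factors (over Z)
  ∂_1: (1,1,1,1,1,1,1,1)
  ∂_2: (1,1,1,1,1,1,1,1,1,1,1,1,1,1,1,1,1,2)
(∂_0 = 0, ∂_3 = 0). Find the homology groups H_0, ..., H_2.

H_0: b_0 = 9 − 0 − 8 = 1; torsion from ∂_1 factors > 1: none. So H_0 = Z.
H_1: b_1 = 27 − 8 − 18 = 1; torsion from ∂_2 factors > 1: [2]. So H_1 = Z ⊕ Z/2Z.
H_2: b_2 = 18 − 18 − 0 = 0; torsion from ∂_3 factors > 1: none. So H_2 = 0.

H_0 = Z,  H_1 = Z ⊕ Z/2Z,  H_2 = 0.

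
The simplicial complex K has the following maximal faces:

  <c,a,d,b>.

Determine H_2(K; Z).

H_2 ≅ 0.

Fix the vertex order a < b < c < d and write every simplex with vertices in increasing order. Then dim K = 3 and the simplices of K are:

  0-simplices (4): a, b, c, d
  1-simplices (6): ab, ac, ad, bc, bd, cd
  2-simplices (4): abc, abd, acd, bcd
  3-simplices (1): abcd

Hence C_0 ≅ Z^4, C_1 ≅ Z^6, C_2 ≅ Z^4, C_3 ≅ Z^1.

The boundary map ∂_1: C_1 → C_0 maps an edge to its endpoints' difference, ∂[p,q] = q − p.
The resulting 4×6 matrix has rank 3, and its Smith normal form has invariant factors (1,1,1).

The boundary map ∂_2: C_2 → C_1 sends each 2-simplex [p,q,r] to [q,r] − [p,r] + [p,q]. For instance
  ∂abc = bc − ac + ab,
  ∂acd = cd − ad + ac.
The resulting 6×4 matrix has rank 3, and its Smith normal form has invariant factors (1,1,1).

∂_3: C_3 → C_2 sends each 3-simplex σ to the alternating sum Σ_i (−1)^i (σ with its i-th vertex removed). For instance
  ∂abcd = bcd − acd + abd − abc.
This gives a 4×1 integer matrix of rank 1; reducing to Smith normal form yields diagonal entries (1).

Computing H_k = (kernel of ∂_k) / (image of ∂_{k+1}):

  H_2: rank ker ∂_2 − rank ∂_3 = (4 − 3) − 1 = 0, and the invariant factors of ∂_3 are all 1, so H_2 ≅ 0.

(K is a triangulation of the 3-simplex.)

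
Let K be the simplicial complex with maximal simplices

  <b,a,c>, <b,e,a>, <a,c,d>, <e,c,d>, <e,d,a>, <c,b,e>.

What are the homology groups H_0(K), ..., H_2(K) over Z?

Take the total order a < b < c < d < e on the vertex set. Then K (dimension 2) consists of the simplices:

  0-simplices (5): a, b, c, d, e
  1-simplices (9): ab, ac, ad, ae, bc, be, cd, ce, de
  2-simplices (6): abc, abe, acd, ade, bce, cde

Hence C_0 ≅ Z^5, C_1 ≅ Z^9, C_2 ≅ Z^6.

Boundary ∂_1: C_1 → C_0 maps an edge to its endpoints' difference, ∂[p,q] = q − p. For instance
  ∂ac = c − a.
The 5×9 boundary matrix has rank 4 and Smith normal form diag(1,1,1,1).

Boundary ∂_2: C_2 → C_1 sends each 2-simplex [p,q,r] to [q,r] − [p,r] + [p,q]. For instance
  ∂abe = be − ae + ab,
  ∂cde = de − ce + cd.
This gives a 9×6 integer matrix of rank 5; reducing to Smith normal form yields diagonal entries (1,1,1,1,1).

Reading off H_k = ker ∂_k / im ∂_{k+1}:

  H_0: rank C_0 − rank ∂_1 = 5 − 4 = 1, and the invariant factors of ∂_1 are all 1, so H_0 = Z.
  H_1: rank ker ∂_1 − rank ∂_2 = (9 − 4) − 5 = 0, and the invariant factors of ∂_2 are all 1, so H_1 = 0.
  H_2: rank ker ∂_2 − rank ∂_3 = (6 − 5) − 0 = 1, and there is no ∂_3, so H_2 = Z.

(K is a triangulation of the 2-sphere S^2.)

H_0 = Z,  H_1 = 0,  H_2 = Z.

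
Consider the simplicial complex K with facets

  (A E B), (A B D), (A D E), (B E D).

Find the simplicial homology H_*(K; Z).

Take the total order A < B < D < E on the vertex set. Then K (dimension 2) consists of the simplices:

  0-simplices (4): A, B, D, E
  1-simplices (6): AB, AD, AE, BD, BE, DE
  2-simplices (4): ABD, ABE, ADE, BDE

giving chain groups C_0 ≅ Z^4, C_1 ≅ Z^6, C_2 ≅ Z^4.

Boundary ∂_1: C_1 → C_0 sends each edge [p,q] (with p < q) to q − p. For instance
  ∂AD = D − A.
The resulting 4×6 matrix has rank 3, and its Smith normal form has invariant factors (1,1,1).

Boundary ∂_2: C_2 → C_1 maps a triangle to the signed sum of its edges. For instance
  ∂ADE = DE − AE + AD,
  ∂BDE = DE − BE + BD.
The 6×4 boundary matrix has rank 3 and Smith normal form diag(1,1,1).

Reading off H_k = ker ∂_k / im ∂_{k+1}:

  H_0: rank C_0 − rank ∂_1 = 4 − 3 = 1, and the invariant factors of ∂_1 are all 1, so H_0 ≅ Z.
  H_1: rank ker ∂_1 − rank ∂_2 = (6 − 3) − 3 = 0, and the invariant factors of ∂_2 are all 1, so H_1 ≅ 0.
  H_2: rank ker ∂_2 − rank ∂_3 = (4 − 3) − 0 = 1, and there is no ∂_3, so H_2 ≅ Z.

As a check, the Euler characteristic is 4 − 6 + 4 = 2, which agrees with 1 − 0 + 1 = 2.

H_0 = Z,  H_1 = 0,  H_2 = Z.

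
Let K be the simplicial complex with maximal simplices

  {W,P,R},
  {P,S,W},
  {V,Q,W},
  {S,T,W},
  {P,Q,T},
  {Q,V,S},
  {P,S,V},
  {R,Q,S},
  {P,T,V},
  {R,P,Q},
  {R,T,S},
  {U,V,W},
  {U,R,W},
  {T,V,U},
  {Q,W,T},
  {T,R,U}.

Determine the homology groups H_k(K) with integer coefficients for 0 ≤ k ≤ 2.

H_0 ≅ Z,  H_1 ≅ Z^2,  H_2 ≅ Z.

We work with the vertex ordering P < Q < R < S < T < U < V < W. The simplices of K, each written with vertices in increasing order, are:

  0-simplices (8): P, Q, R, S, T, U, V, W
  1-simplices (24): PQ, PR, PS, PT, PV, PW, QR, QS, QT, QV, QW, RS, RT, RU, RW, ST, SV, SW, TU, TV, TW, UV, UW, VW
  2-simplices (16): PQR, PQT, PRW, PSV, PSW, PTV, QRS, QSV, QTW, QVW, RST, RTU, RUW, STW, TUV, UVW

so the chain groups are C_0 ≅ Z^8, C_1 ≅ Z^24, C_2 ≅ Z^16.

∂_1: C_1 → C_0 sends each edge [p,q] (with p < q) to q − p. For instance
  ∂PT = T − P.
The resulting 8×24 matrix has rank 7, and its Smith normal form has invariant factors (1,1,1,1,1,1,1).

∂_2: C_2 → C_1 sends each 2-simplex [p,q,r] to [q,r] − [p,r] + [p,q]. For instance
  ∂PQR = QR − PR + PQ,
  ∂PRW = RW − PW + PR.
The resulting 24×16 matrix has rank 15, and its Smith normal form has invariant factors (1,1,1,1,1,1,1,1,1,1,1,1,1,1,1).

Computing H_k = (kernel of ∂_k) / (image of ∂_{k+1}):

  H_0: rank C_0 − rank ∂_1 = 8 − 7 = 1, and the invariant factors of ∂_1 are all 1, so H_0 = Z.
  H_1: rank ker ∂_1 − rank ∂_2 = (24 − 7) − 15 = 2, and the invariant factors of ∂_2 are all 1, so H_1 = Z^2.
  H_2: rank ker ∂_2 − rank ∂_3 = (16 − 15) − 0 = 1, and there is no ∂_3, so H_2 = Z.

As a check, the Euler characteristic is 8 − 24 + 16 = 0, which agrees with 1 − 2 + 1 = 0.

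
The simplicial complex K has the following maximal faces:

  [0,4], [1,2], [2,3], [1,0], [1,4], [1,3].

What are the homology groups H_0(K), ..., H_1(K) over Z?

H_0 = Z,  H_1 = Z^2.

We work with the vertex ordering 0 < 1 < 2 < 3 < 4. The simplices of K, each written with vertices in increasing order, are:

  0-simplices (5): [0], [1], [2], [3], [4]
  1-simplices (6): [0,1], [0,4], [1,2], [1,3], [1,4], [2,3]

giving chain groups C_0 ≅ Z^5, C_1 ≅ Z^6.

∂_1: C_1 → C_0 maps an edge to its endpoints' difference, ∂[p,q] = q − p. For instance
  ∂[1,2] = [2] − [1].
This gives a 5×6 integer matrix of rank 4; reducing to Smith normal form yields diagonal entries (1,1,1,1).

Now H_k = ker ∂_k / im ∂_{k+1}, so:

  H_0: rank C_0 − rank ∂_1 = 5 − 4 = 1, and the invariant factors of ∂_1 are all 1, so H_0 = Z.
  H_1: rank ker ∂_1 − rank ∂_2 = (6 − 4) − 0 = 2, and there is no ∂_2, so H_1 = Z^2.

As a check, the Euler characteristic is 5 − 6 = -1, which agrees with 1 − 2 = -1.
(K is a triangulation of a wedge of 2 circles.)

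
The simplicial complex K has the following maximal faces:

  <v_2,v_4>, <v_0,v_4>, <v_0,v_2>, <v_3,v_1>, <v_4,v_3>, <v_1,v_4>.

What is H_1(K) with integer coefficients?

H_1 = Z^2.

Fix the vertex order v_0 < v_1 < v_2 < v_3 < v_4 and write every simplex with vertices in increasing order. Then dim K = 1 and the simplices of K are:

  0-simplices (5): [v_0], [v_1], [v_2], [v_3], [v_4]
  1-simplices (6): [v_0,v_2], [v_0,v_4], [v_1,v_3], [v_1,v_4], [v_2,v_4], [v_3,v_4]

so the chain groups are C_0 ≅ Z^5, C_1 ≅ Z^6.

The boundary map ∂_1: C_1 → C_0 maps an edge to its endpoints' difference, ∂[p,q] = q − p. For instance
  ∂[v_3,v_4] = [v_4] − [v_3].
As a 5×6 matrix over Z this has rank 4, with invariant factors (1,1,1,1).

From H_k ≅ ker(∂_k) / im(∂_{k+1}) we obtain:

  H_1: rank ker ∂_1 − rank ∂_2 = (6 − 4) − 0 = 2, and there is no ∂_2, so H_1 ≅ Z^2.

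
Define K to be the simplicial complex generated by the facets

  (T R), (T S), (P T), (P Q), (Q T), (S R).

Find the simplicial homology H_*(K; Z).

H_0 = Z,  H_1 = Z^2.

Order the vertices as P < Q < R < S < T. Listing each simplex with vertices in this order, K has dimension 1 with simplices:

  0-simplices (5): P, Q, R, S, T
  1-simplices (6): PQ, PT, QT, RS, RT, ST

so the chain groups are C_0 ≅ Z^5, C_1 ≅ Z^6.

Boundary ∂_1: C_1 → C_0 sends each edge [p,q] (with p < q) to q − p. For instance
  ∂RT = T − R.
This gives a 5×6 integer matrix of rank 4; reducing to Smith normal form yields diagonal entries (1,1,1,1).

Reading off H_k = ker ∂_k / im ∂_{k+1}:

  H_0: rank C_0 − rank ∂_1 = 5 − 4 = 1, and the invariant factors of ∂_1 are all 1, so H_0 ≅ Z.
  H_1: rank ker ∂_1 − rank ∂_2 = (6 − 4) − 0 = 2, and there is no ∂_2, so H_1 ≅ Z^2.

As a check, the Euler characteristic is 5 − 6 = -1, which agrees with 1 − 2 = -1.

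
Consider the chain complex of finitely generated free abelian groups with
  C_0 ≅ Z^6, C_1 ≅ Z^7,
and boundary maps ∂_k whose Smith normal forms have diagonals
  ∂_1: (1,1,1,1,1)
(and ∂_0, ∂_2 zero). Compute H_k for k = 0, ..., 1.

H_0: b_0 = 6 − 0 − 5 = 1; torsion from ∂_1 factors > 1: none. So H_0 ≅ Z.
H_1: b_1 = 7 − 5 − 0 = 2; torsion from ∂_2 factors > 1: none. So H_1 ≅ Z^2.

H_0 ≅ Z,  H_1 ≅ Z^2.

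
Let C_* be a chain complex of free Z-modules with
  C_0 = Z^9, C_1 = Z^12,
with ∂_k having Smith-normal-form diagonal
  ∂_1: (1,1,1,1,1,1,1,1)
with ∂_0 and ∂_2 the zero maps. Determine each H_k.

H_0: b_0 = 9 − 0 − 8 = 1; torsion from ∂_1 factors > 1: none. So H_0 ≅ Z.
H_1: b_1 = 12 − 8 − 0 = 4; torsion from ∂_2 factors > 1: none. So H_1 ≅ Z^4.

H_0 ≅ Z,  H_1 ≅ Z^4.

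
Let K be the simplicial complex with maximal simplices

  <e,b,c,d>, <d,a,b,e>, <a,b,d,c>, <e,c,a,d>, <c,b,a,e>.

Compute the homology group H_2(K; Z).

Fix the vertex order a < b < c < d < e and write every simplex with vertices in increasing order. Then dim K = 3 and the simplices of K are:

  0-simplices (5): a, b, c, d, e
  1-simplices (10): ab, ac, ad, ae, bc, bd, be, cd, ce, de
  2-simplices (10): abc, abd, abe, acd, ace, ade, bcd, bce, bde, cde
  3-simplices (5): abcd, abce, abde, acde, bcde

so the chain groups are C_0 ≅ Z^5, C_1 ≅ Z^10, C_2 ≅ Z^10, C_3 ≅ Z^5.

∂_1: C_1 → C_0 sends each edge [p,q] (with p < q) to q − p. For instance
  ∂ac = c − a.
As a 5×10 matrix over Z this has rank 4, with invariant factors (1,1,1,1).

Boundary ∂_2: C_2 → C_1 maps a triangle to the signed sum of its edges. For instance
  ∂acd = cd − ad + ac,
  ∂bde = de − be + bd.
The resulting 10×10 matrix has rank 6, and its Smith normal form has invariant factors (1,1,1,1,1,1).

∂_3: C_3 → C_2 sends each 3-simplex σ to the alternating sum Σ_i (−1)^i (σ with its i-th vertex removed). For instance
  ∂abce = bce − ace + abe − abc,
  ∂bcde = cde − bde + bce − bcd.
The 10×5 boundary matrix has rank 4 and Smith normal form diag(1,1,1,1).

Computing H_k = (kernel of ∂_k) / (image of ∂_{k+1}):

  H_2: rank ker ∂_2 − rank ∂_3 = (10 − 6) − 4 = 0, and the invariant factors of ∂_3 are all 1, so H_2 ≅ 0.

H_2 ≅ 0.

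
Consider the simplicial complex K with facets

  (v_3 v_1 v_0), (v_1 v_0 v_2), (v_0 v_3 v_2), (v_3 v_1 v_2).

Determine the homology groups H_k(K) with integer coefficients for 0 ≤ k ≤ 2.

Take the total order v_0 < v_1 < v_2 < v_3 on the vertex set. Then K (dimension 2) consists of the simplices:

  0-simplices (4): [v_0], [v_1], [v_2], [v_3]
  1-simplices (6): [v_0,v_1], [v_0,v_2], [v_0,v_3], [v_1,v_2], [v_1,v_3], [v_2,v_3]
  2-simplices (4): [v_0,v_1,v_2], [v_0,v_1,v_3], [v_0,v_2,v_3], [v_1,v_2,v_3]

Hence C_0 ≅ Z^4, C_1 ≅ Z^6, C_2 ≅ Z^4.

Boundary ∂_1: C_1 → C_0 is given by ∂[p,q] = [q] − [p].
The 4×6 boundary matrix has rank 3 and Smith normal form diag(1,1,1).

Boundary ∂_2: C_2 → C_1 maps a triangle to the signed sum of its edges. For instance
  ∂[v_0,v_1,v_3] = [v_1,v_3] − [v_0,v_3] + [v_0,v_1],
  ∂[v_1,v_2,v_3] = [v_2,v_3] − [v_1,v_3] + [v_1,v_2].
The 6×4 boundary matrix has rank 3 and Smith normal form diag(1,1,1).

Computing H_k = (kernel of ∂_k) / (image of ∂_{k+1}):

  H_0: rank C_0 − rank ∂_1 = 4 − 3 = 1, and the invariant factors of ∂_1 are all 1, so H_0 = Z.
  H_1: rank ker ∂_1 − rank ∂_2 = (6 − 3) − 3 = 0, and the invariant factors of ∂_2 are all 1, so H_1 = 0.
  H_2: rank ker ∂_2 − rank ∂_3 = (4 − 3) − 0 = 1, and there is no ∂_3, so H_2 = Z.

(K is a triangulation of the 2-sphere S^2.)

H_0 ≅ Z,  H_1 = 0,  H_2 ≅ Z.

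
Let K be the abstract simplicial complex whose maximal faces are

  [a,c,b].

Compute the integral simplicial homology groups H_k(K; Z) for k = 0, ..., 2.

H_0 = Z,  H_1 = 0,  H_2 = 0.

We work with the vertex ordering a < b < c. The simplices of K, each written with vertices in increasing order, are:

  0-simplices (3): a, b, c
  1-simplices (3): ab, ac, bc
  2-simplices (1): abc

so the chain groups are C_0 ≅ Z^3, C_1 ≅ Z^3, C_2 ≅ Z^1.

Boundary ∂_1: C_1 → C_0 maps an edge to its endpoints' difference, ∂[p,q] = q − p. For instance
  ∂ab = b − a.
The resulting 3×3 matrix has rank 2, and its Smith normal form has invariant factors (1,1).

∂_2: C_2 → C_1 maps a triangle to the signed sum of its edges. For instance
  ∂abc = bc − ac + ab.
The 3×1 boundary matrix has rank 1 and Smith normal form diag(1).

From H_k ≅ ker(∂_k) / im(∂_{k+1}) we obtain:

  H_0: rank C_0 − rank ∂_1 = 3 − 2 = 1, and the invariant factors of ∂_1 are all 1, so H_0 ≅ Z.
  H_1: rank ker ∂_1 − rank ∂_2 = (3 − 2) − 1 = 0, and the invariant factors of ∂_2 are all 1, so H_1 ≅ 0.
  H_2: rank ker ∂_2 − rank ∂_3 = (1 − 1) − 0 = 0, and there is no ∂_3, so H_2 ≅ 0.

As a check, the Euler characteristic is 3 − 3 + 1 = 1, which agrees with 1 − 0 + 0 = 1.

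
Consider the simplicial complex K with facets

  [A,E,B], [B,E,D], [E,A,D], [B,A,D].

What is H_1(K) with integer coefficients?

Take the total order A < B < D < E on the vertex set. Then K (dimension 2) consists of the simplices:

  0-simplices (4): A, B, D, E
  1-simplices (6): AB, AD, AE, BD, BE, DE
  2-simplices (4): ABD, ABE, ADE, BDE

Hence C_0 ≅ Z^4, C_1 ≅ Z^6, C_2 ≅ Z^4.

Boundary ∂_1: C_1 → C_0 maps an edge to its endpoints' difference, ∂[p,q] = q − p.
This gives a 4×6 integer matrix of rank 3; reducing to Smith normal form yields diagonal entries (1,1,1).

The boundary map ∂_2: C_2 → C_1 acts by ∂[p,q,r] = [q,r] − [p,r] + [p,q]. For instance
  ∂ABD = BD − AD + AB,
  ∂BDE = DE − BE + BD.
The resulting 6×4 matrix has rank 3, and its Smith normal form has invariant factors (1,1,1).

Computing H_k = (kernel of ∂_k) / (image of ∂_{k+1}):

  H_1: rank ker ∂_1 − rank ∂_2 = (6 − 3) − 3 = 0, and the invariant factors of ∂_2 are all 1, so H_1 = 0.

(K is a triangulation of the 2-sphere S^2.)

H_1 = 0.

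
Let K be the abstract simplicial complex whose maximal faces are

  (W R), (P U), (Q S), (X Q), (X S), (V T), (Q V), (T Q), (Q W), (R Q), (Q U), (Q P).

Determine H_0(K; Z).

H_0 = Z.

Take the total order P < Q < R < S < T < U < V < W < X on the vertex set. Then K (dimension 1) consists of the simplices:

  0-simplices (9): P, Q, R, S, T, U, V, W, X
  1-simplices (12): PQ, PU, QR, QS, QT, QU, QV, QW, QX, RW, SX, TV

giving chain groups C_0 ≅ Z^9, C_1 ≅ Z^12.

The boundary map ∂_1: C_1 → C_0 sends each edge [p,q] (with p < q) to q − p. For instance
  ∂QU = U − Q.
The resulting 9×12 matrix has rank 8, and its Smith normal form has invariant factors (1,1,1,1,1,1,1,1).

From H_k ≅ ker(∂_k) / im(∂_{k+1}) we obtain:

  H_0: rank C_0 − rank ∂_1 = 9 − 8 = 1, and the invariant factors of ∂_1 are all 1, so H_0 ≅ Z.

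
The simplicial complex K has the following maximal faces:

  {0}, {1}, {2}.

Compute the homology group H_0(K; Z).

We work with the vertex ordering 0 < 1 < 2. The simplices of K, each written with vertices in increasing order, are:

  0-simplices (3): [0], [1], [2]

giving chain groups C_0 ≅ Z^3.

Now H_k = ker ∂_k / im ∂_{k+1}, so:

  H_0: rank C_0 − rank ∂_1 = 3 − 0 = 3, and there is no ∂_1, so H_0 ≅ Z^3.

H_0 = Z^3.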